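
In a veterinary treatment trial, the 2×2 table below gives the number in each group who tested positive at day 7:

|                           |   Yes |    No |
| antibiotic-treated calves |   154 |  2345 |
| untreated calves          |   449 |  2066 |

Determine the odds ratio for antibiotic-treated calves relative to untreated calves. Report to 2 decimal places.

OR ≈ 0.30

odds, antibiotic-treated calves = 154/2345 = 0.0657
odds, untreated calves = 449/2066 = 0.2173
OR = 0.0657 / 0.2173 = 0.30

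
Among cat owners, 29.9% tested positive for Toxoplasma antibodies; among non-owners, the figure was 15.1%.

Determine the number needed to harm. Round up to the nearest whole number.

NNH: 7

absolute risk difference = 0.148000
1 / 0.148000 = 6.757 → round up → 7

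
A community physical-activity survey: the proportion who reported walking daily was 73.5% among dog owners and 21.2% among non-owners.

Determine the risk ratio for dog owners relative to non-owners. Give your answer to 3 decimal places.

RR = 0.7350 / 0.2120 = 3.467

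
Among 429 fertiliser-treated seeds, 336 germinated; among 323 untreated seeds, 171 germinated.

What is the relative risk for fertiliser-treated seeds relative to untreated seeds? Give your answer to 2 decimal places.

RR = 1.48

risk, fertiliser-treated seeds = 336/429 = 0.7832
risk, untreated seeds = 171/323 = 0.5294
RR = 0.7832 / 0.5294 = 1.48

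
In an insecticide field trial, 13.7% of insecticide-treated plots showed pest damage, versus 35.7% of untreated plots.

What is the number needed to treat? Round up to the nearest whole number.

NNT ≈ 5

absolute risk difference = 0.220000
1 / 0.220000 = 4.545 → round up → 5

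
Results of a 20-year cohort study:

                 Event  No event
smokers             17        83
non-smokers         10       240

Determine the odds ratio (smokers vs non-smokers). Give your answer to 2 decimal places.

OR: 4.92

odds, smokers = 17/83 = 0.20482
odds, non-smokers = 10/240 = 0.04167
OR = 0.20482 / 0.04167 = 4.92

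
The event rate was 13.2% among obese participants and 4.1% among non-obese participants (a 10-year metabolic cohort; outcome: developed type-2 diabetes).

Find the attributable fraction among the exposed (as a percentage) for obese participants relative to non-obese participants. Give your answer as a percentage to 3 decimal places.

AR% = (0.13200 − 0.04100) / 0.13200 = 0.6894 → 68.939%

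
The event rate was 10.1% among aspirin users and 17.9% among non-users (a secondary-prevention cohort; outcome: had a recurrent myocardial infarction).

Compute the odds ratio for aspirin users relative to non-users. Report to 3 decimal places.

odds, aspirin users = 0.1010/0.8990 = 0.1123
odds, non-users = 0.1790/0.8210 = 0.2180
OR = 0.1123 / 0.2180 = 0.515

OR ≈ 0.515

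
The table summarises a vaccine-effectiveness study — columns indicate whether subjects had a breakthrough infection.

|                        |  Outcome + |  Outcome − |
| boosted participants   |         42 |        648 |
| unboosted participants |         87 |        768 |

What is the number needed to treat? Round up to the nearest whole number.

risk, boosted participants = 42/690 = 0.060870
risk, unboosted participants = 87/855 = 0.101754
absolute risk difference = 0.040885
1 / 0.040885 = 24.459 → round up → 25

NNT = 25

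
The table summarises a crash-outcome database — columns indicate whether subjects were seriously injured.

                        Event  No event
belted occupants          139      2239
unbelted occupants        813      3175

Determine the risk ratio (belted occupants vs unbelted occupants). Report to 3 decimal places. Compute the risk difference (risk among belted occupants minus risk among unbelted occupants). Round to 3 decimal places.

RR = 0.287; RD = -0.145

risk, belted occupants = 139/2378 = 0.0585
risk, unbelted occupants = 813/3988 = 0.2039
RR = 0.0585 / 0.2039 = 0.287
risk difference = 0.0585 − 0.2039 = -0.145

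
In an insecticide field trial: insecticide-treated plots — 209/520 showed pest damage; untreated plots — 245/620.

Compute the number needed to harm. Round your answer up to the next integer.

NNH: 148

risk, insecticide-treated plots = 209/520 = 0.401923
risk, untreated plots = 245/620 = 0.395161
absolute risk difference = 0.006762
1 / 0.006762 = 147.885 → round up → 148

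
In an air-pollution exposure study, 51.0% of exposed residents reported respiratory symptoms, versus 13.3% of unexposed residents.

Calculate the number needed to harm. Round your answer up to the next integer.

3

absolute risk difference = 0.377000
1 / 0.377000 = 2.653 → round up → 3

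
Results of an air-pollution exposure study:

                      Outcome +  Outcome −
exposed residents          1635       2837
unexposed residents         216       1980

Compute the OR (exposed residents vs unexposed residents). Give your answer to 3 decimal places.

OR = (1635 × 1980) / (2837 × 216) = 3237300/612792 ≈ 5.283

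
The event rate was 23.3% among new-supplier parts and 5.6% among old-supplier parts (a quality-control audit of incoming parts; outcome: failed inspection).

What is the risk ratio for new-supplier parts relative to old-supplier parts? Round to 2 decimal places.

RR = 0.2330 / 0.0560 = 4.16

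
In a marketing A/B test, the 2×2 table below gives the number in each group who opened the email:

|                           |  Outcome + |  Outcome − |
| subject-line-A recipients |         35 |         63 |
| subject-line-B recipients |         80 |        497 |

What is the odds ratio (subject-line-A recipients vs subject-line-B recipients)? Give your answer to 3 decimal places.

odds, subject-line-A recipients = 35/63 = 0.5556
odds, subject-line-B recipients = 80/497 = 0.1610
OR = 0.5556 / 0.1610 = 3.451

OR ≈ 3.451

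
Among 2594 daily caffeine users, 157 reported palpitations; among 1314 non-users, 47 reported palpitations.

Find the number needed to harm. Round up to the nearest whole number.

NNH = 41

risk, daily caffeine users = 157/2594 = 0.060524
risk, non-users = 47/1314 = 0.035769
absolute risk difference = 0.024756
1 / 0.024756 = 40.394 → round up → 41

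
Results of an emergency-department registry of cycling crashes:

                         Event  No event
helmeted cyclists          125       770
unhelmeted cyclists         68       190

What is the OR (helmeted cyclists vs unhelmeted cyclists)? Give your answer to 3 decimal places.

OR = (125 × 190) / (770 × 68) = 23750/52360 ≈ 0.454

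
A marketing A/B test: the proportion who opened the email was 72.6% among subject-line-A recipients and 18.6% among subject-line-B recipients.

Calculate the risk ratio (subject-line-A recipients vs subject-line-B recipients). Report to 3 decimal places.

RR = 0.7260 / 0.1860 = 3.903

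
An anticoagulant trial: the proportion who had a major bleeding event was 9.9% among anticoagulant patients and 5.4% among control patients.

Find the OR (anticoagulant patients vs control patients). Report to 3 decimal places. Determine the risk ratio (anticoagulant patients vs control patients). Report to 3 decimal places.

odds, anticoagulant patients = 0.0990/0.9010 = 0.1099
odds, control patients = 0.0540/0.9460 = 0.0571
OR = 0.1099 / 0.0571 = 1.925
RR = 0.0990 / 0.0540 = 1.833

OR = 1.925; RR = 1.833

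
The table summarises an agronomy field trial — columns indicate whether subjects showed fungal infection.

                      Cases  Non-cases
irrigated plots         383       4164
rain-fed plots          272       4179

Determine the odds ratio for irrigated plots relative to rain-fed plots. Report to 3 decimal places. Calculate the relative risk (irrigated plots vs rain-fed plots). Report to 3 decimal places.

OR = (383 × 4179) / (4164 × 272) = 1600557/1132608 ≈ 1.413
risk, irrigated plots = 383/4547 = 0.0842
risk, rain-fed plots = 272/4451 = 0.0611
RR = 0.0842 / 0.0611 = 1.378

OR = 1.413; RR = 1.378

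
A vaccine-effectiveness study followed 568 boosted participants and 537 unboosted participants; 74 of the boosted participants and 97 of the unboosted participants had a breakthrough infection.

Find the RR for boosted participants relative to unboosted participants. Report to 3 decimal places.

risk, boosted participants = 74/568 = 0.1303
risk, unboosted participants = 97/537 = 0.1806
RR = 0.1303 / 0.1806 = 0.721

RR ≈ 0.721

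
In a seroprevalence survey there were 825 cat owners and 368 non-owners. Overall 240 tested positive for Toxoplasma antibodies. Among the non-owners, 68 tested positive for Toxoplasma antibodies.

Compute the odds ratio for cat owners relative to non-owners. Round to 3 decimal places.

cat owners with the outcome: 240 − 68 = 172
cat owners without the outcome: 825 − 172 = 653
non-owners without the outcome: 368 − 68 = 300
odds, cat owners = 172/653 = 0.2634
odds, non-owners = 68/300 = 0.2267
OR = 0.2634 / 0.2267 = 1.162

OR = 1.162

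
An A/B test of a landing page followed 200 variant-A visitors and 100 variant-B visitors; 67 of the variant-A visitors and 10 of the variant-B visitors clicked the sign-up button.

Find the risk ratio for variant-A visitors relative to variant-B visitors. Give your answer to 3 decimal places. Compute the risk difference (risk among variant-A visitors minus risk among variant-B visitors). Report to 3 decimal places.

risk, variant-A visitors = 67/200 = 0.3350
risk, variant-B visitors = 10/100 = 0.1000
RR = 0.3350 / 0.1000 = 3.350
risk difference = 0.3350 − 0.1000 = 0.235

RR = 3.350; RD = 0.235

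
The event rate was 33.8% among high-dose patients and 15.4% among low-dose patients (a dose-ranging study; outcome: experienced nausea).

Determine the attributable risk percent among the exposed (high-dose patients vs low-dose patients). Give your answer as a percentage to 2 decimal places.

AR% = (0.3380 − 0.1540) / 0.3380 = 0.5444 → 54.44%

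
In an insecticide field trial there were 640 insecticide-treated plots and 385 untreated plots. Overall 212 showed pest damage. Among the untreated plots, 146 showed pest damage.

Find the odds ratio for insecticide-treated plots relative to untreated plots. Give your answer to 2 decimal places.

OR ≈ 0.19

insecticide-treated plots with the outcome: 212 − 146 = 66
insecticide-treated plots without the outcome: 640 − 66 = 574
untreated plots without the outcome: 385 − 146 = 239
OR = (66 × 239) / (574 × 146) = 15774/83804 ≈ 0.19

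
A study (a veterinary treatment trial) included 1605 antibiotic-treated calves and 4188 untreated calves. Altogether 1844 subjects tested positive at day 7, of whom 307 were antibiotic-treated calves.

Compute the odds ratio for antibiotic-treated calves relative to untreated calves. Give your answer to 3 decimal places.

0.408

antibiotic-treated calves without the outcome: 1605 − 307 = 1298
untreated calves with the outcome: 1844 − 307 = 1537
untreated calves without the outcome: 4188 − 1537 = 2651
odds, antibiotic-treated calves = 307/1298 = 0.2365
odds, untreated calves = 1537/2651 = 0.5798
OR = 0.2365 / 0.5798 = 0.408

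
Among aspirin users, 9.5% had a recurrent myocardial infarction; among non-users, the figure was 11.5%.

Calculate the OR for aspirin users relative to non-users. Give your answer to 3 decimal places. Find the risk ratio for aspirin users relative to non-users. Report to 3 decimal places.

odds, aspirin users = 0.0950/0.9050 = 0.1050
odds, non-users = 0.1150/0.8850 = 0.1299
OR = 0.1050 / 0.1299 = 0.808
RR = 0.0950 / 0.1150 = 0.826

OR = 0.808; RR = 0.826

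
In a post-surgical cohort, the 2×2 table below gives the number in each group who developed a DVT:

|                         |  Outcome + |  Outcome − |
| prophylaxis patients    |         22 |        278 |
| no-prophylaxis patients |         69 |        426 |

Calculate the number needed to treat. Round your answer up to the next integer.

16

risk, prophylaxis patients = 22/300 = 0.073333
risk, no-prophylaxis patients = 69/495 = 0.139394
absolute risk difference = 0.066061
1 / 0.066061 = 15.138 → round up → 16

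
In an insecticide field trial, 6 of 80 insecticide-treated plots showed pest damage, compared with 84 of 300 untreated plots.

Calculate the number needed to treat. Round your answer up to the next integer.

5

risk, insecticide-treated plots = 6/80 = 0.075000
risk, untreated plots = 84/300 = 0.280000
absolute risk difference = 0.205000
1 / 0.205000 = 4.878 → round up → 5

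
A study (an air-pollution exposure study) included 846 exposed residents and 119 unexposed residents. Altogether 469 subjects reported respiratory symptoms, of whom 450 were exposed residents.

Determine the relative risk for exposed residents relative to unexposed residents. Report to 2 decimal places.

RR: 3.33

exposed residents without the outcome: 846 − 450 = 396
unexposed residents with the outcome: 469 − 450 = 19
unexposed residents without the outcome: 119 − 19 = 100
risk, exposed residents = 450/846 = 0.5319
risk, unexposed residents = 19/119 = 0.1597
RR = 0.5319 / 0.1597 = 3.33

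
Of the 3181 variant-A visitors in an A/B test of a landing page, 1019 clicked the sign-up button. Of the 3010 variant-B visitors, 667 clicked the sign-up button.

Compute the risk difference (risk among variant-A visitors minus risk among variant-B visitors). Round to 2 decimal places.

RD ≈ 0.10

risk, variant-A visitors = 1019/3181 = 0.3203
risk, variant-B visitors = 667/3010 = 0.2216
risk difference = 0.3203 − 0.2216 = 0.10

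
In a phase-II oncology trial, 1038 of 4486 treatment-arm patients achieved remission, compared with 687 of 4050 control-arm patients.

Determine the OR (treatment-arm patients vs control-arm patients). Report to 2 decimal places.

odds, treatment-arm patients = 1038/3448 = 0.3010
odds, control-arm patients = 687/3363 = 0.2043
OR = 0.3010 / 0.2043 = 1.47

OR ≈ 1.47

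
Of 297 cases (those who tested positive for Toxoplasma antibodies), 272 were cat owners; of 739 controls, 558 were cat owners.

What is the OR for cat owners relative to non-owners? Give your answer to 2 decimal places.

OR = (272 × 181) / (558 × 25) = 49232/13950 ≈ 3.53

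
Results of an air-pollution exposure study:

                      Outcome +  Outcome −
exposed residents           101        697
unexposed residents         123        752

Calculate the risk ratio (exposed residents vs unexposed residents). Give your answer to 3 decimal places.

risk, exposed residents = 101/798 = 0.1266
risk, unexposed residents = 123/875 = 0.1406
RR = 0.1266 / 0.1406 = 0.900

0.900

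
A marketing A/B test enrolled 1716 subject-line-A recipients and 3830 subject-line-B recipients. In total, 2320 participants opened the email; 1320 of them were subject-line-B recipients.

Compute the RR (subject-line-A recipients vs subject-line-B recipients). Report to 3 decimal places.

RR ≈ 1.691

subject-line-A recipients with the outcome: 2320 − 1320 = 1000
subject-line-A recipients without the outcome: 1716 − 1000 = 716
subject-line-B recipients without the outcome: 3830 − 1320 = 2510
risk, subject-line-A recipients = 1000/1716 = 0.5828
risk, subject-line-B recipients = 1320/3830 = 0.3446
RR = 0.5828 / 0.3446 = 1.691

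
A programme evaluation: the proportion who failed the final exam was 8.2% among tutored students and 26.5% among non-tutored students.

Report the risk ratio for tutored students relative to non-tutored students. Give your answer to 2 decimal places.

RR = 0.0820 / 0.2650 = 0.31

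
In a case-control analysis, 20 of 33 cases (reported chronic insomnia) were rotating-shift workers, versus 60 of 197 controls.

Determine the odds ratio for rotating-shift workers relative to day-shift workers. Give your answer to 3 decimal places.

OR = (20 × 137) / (60 × 13) = 2740/780 ≈ 3.513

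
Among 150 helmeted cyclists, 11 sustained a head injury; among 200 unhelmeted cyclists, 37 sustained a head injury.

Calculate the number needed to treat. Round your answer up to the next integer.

risk, helmeted cyclists = 11/150 = 0.073333
risk, unhelmeted cyclists = 37/200 = 0.185000
absolute risk difference = 0.111667
1 / 0.111667 = 8.955 → round up → 9

NNT: 9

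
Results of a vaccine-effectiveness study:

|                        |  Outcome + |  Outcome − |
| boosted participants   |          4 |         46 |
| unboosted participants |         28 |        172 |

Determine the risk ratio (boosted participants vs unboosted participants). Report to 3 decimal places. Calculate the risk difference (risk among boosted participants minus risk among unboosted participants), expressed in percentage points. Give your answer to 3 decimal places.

RR = 0.571; RD = -6.000

risk, boosted participants = 4/50 = 0.0800
risk, unboosted participants = 28/200 = 0.1400
RR = 0.0800 / 0.1400 = 0.571
risk difference = 0.0800 − 0.1400 = -0.0600 → -6.000 percentage points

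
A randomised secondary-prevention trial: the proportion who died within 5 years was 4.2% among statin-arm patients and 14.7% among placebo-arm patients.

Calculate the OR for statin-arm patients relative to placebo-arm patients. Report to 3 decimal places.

odds, statin-arm patients = 0.04200/0.95800 = 0.04384
odds, placebo-arm patients = 0.14700/0.85300 = 0.17233
OR = 0.04384 / 0.17233 = 0.254

OR: 0.254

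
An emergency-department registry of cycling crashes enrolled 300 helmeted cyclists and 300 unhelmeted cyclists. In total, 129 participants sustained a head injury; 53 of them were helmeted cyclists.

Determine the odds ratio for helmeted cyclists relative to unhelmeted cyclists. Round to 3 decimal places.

OR = 0.632

helmeted cyclists without the outcome: 300 − 53 = 247
unhelmeted cyclists with the outcome: 129 − 53 = 76
unhelmeted cyclists without the outcome: 300 − 76 = 224
odds, helmeted cyclists = 53/247 = 0.2146
odds, unhelmeted cyclists = 76/224 = 0.3393
OR = 0.2146 / 0.3393 = 0.632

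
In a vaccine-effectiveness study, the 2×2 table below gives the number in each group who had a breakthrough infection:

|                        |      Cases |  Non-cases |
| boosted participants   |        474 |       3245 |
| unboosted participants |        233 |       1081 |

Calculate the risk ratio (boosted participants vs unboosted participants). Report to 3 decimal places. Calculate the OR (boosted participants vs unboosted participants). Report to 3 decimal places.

risk, boosted participants = 474/3719 = 0.1275
risk, unboosted participants = 233/1314 = 0.1773
RR = 0.1275 / 0.1773 = 0.719
odds, boosted participants = 474/3245 = 0.1461
odds, unboosted participants = 233/1081 = 0.2155
OR = 0.1461 / 0.2155 = 0.678

RR = 0.719; OR = 0.678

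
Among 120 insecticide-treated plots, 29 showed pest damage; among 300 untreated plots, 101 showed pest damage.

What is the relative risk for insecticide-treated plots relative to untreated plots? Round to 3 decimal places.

RR: 0.718

risk, insecticide-treated plots = 29/120 = 0.2417
risk, untreated plots = 101/300 = 0.3367
RR = 0.2417 / 0.3367 = 0.718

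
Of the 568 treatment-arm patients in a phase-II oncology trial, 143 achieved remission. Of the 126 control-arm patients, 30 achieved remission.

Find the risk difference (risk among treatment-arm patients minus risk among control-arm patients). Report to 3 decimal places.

risk, treatment-arm patients = 143/568 = 0.2518
risk, control-arm patients = 30/126 = 0.2381
risk difference = 0.2518 − 0.2381 = 0.014

RD: 0.014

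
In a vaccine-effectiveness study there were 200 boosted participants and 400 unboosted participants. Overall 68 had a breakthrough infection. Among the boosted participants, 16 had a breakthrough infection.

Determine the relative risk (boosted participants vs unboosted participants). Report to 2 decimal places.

boosted participants without the outcome: 200 − 16 = 184
unboosted participants with the outcome: 68 − 16 = 52
unboosted participants without the outcome: 400 − 52 = 348
risk, boosted participants = 16/200 = 0.0800
risk, unboosted participants = 52/400 = 0.1300
RR = 0.0800 / 0.1300 = 0.62

RR ≈ 0.62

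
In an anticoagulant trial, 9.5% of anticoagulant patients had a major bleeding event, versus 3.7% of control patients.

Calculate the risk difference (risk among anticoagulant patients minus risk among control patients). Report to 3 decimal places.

risk difference = 0.09500 − 0.03700 = 0.058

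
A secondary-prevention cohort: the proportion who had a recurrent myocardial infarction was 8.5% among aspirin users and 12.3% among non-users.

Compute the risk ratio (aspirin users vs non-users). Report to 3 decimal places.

RR = 0.0850 / 0.1230 = 0.691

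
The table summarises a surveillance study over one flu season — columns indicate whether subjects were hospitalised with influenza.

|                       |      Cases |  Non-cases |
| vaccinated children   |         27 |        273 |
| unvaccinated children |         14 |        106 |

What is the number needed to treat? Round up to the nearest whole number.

38

risk, vaccinated children = 27/300 = 0.090000
risk, unvaccinated children = 14/120 = 0.116667
absolute risk difference = 0.026667
1 / 0.026667 = 37.500 → round up → 38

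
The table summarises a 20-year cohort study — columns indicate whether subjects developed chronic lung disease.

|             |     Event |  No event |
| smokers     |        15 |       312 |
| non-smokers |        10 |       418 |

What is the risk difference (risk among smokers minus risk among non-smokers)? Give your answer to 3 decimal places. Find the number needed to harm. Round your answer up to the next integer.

risk, smokers = 15/327 = 0.04587
risk, non-smokers = 10/428 = 0.02336
risk difference = 0.04587 − 0.02336 = 0.023
absolute risk difference = 0.022507
1 / 0.022507 = 44.431 → round up → 45

RD = 0.023; NNH = 45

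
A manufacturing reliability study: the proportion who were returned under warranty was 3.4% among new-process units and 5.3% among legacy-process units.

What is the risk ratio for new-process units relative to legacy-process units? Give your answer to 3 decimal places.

RR = 0.03400 / 0.05300 = 0.642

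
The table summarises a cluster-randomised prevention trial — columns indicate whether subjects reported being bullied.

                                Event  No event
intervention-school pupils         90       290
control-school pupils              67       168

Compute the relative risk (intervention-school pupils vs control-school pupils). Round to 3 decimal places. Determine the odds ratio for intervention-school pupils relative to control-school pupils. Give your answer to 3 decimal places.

RR = 0.831; OR = 0.778

risk, intervention-school pupils = 90/380 = 0.2368
risk, control-school pupils = 67/235 = 0.2851
RR = 0.2368 / 0.2851 = 0.831
odds, intervention-school pupils = 90/290 = 0.3103
odds, control-school pupils = 67/168 = 0.3988
OR = 0.3103 / 0.3988 = 0.778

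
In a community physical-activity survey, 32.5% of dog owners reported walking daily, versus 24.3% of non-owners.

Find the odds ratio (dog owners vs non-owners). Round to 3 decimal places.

odds, dog owners = 0.3250/0.6750 = 0.4815
odds, non-owners = 0.2430/0.7570 = 0.3210
OR = 0.4815 / 0.3210 = 1.500

OR = 1.500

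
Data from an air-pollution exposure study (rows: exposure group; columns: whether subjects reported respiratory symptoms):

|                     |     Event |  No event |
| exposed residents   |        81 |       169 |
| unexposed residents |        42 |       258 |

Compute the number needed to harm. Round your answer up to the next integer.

NNH: 6

risk, exposed residents = 81/250 = 0.324000
risk, unexposed residents = 42/300 = 0.140000
absolute risk difference = 0.184000
1 / 0.184000 = 5.435 → round up → 6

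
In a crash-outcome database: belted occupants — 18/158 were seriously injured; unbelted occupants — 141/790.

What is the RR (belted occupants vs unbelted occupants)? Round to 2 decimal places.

risk, belted occupants = 18/158 = 0.1139
risk, unbelted occupants = 141/790 = 0.1785
RR = 0.1139 / 0.1785 = 0.64

RR: 0.64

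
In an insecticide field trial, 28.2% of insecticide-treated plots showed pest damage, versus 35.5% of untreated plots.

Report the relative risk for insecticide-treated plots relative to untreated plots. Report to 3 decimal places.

RR = 0.2820 / 0.3550 = 0.794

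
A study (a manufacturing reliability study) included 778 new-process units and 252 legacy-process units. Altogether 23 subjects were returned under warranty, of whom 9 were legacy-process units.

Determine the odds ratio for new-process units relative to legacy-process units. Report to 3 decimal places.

new-process units with the outcome: 23 − 9 = 14
new-process units without the outcome: 778 − 14 = 764
legacy-process units without the outcome: 252 − 9 = 243
odds, new-process units = 14/764 = 0.01832
odds, legacy-process units = 9/243 = 0.03704
OR = 0.01832 / 0.03704 = 0.495

0.495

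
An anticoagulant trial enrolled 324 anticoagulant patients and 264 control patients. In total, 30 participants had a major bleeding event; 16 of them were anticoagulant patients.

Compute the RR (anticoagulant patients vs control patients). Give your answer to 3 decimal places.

anticoagulant patients without the outcome: 324 − 16 = 308
control patients with the outcome: 30 − 16 = 14
control patients without the outcome: 264 − 14 = 250
risk, anticoagulant patients = 16/324 = 0.04938
risk, control patients = 14/264 = 0.05303
RR = 0.04938 / 0.05303 = 0.931

RR ≈ 0.931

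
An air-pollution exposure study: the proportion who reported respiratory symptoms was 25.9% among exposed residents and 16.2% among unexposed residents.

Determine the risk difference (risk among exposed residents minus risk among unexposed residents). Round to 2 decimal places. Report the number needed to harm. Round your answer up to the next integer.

risk difference = 0.2590 − 0.1620 = 0.10
absolute risk difference = 0.097000
1 / 0.097000 = 10.309 → round up → 11

RD = 0.10; NNH = 11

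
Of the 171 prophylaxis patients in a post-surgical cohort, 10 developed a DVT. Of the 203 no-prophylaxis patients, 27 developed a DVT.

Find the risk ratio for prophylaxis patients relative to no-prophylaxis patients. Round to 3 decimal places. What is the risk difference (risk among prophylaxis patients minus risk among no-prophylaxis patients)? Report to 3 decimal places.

RR = 0.440; RD = -0.075

risk, prophylaxis patients = 10/171 = 0.0585
risk, no-prophylaxis patients = 27/203 = 0.1330
RR = 0.0585 / 0.1330 = 0.440
risk difference = 0.0585 − 0.1330 = -0.075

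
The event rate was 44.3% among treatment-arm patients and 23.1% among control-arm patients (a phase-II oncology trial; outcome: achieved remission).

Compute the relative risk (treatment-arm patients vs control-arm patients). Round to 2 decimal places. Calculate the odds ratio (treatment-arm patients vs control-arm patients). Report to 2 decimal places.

RR = 1.92; OR = 2.65

RR = 0.4430 / 0.2310 = 1.92
odds, treatment-arm patients = 0.4430/0.5570 = 0.7953
odds, control-arm patients = 0.2310/0.7690 = 0.3004
OR = 0.7953 / 0.3004 = 2.65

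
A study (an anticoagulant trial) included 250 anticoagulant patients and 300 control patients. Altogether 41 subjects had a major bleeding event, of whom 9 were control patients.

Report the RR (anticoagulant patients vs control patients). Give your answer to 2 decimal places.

anticoagulant patients with the outcome: 41 − 9 = 32
anticoagulant patients without the outcome: 250 − 32 = 218
control patients without the outcome: 300 − 9 = 291
risk, anticoagulant patients = 32/250 = 0.12800
risk, control patients = 9/300 = 0.03000
RR = 0.12800 / 0.03000 = 4.27

RR ≈ 4.27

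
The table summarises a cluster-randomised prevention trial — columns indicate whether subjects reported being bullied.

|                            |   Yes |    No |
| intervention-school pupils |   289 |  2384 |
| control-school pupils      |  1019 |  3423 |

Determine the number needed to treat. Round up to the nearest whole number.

NNT ≈ 9

risk, intervention-school pupils = 289/2673 = 0.108118
risk, control-school pupils = 1019/4442 = 0.229401
absolute risk difference = 0.121283
1 / 0.121283 = 8.245 → round up → 9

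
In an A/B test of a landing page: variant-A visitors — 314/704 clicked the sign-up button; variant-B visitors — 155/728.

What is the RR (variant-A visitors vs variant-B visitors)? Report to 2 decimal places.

risk, variant-A visitors = 314/704 = 0.4460
risk, variant-B visitors = 155/728 = 0.2129
RR = 0.4460 / 0.2129 = 2.09

RR = 2.09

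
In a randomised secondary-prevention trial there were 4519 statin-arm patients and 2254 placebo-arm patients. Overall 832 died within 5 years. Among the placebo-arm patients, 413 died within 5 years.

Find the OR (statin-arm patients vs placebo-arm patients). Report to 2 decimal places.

0.46

statin-arm patients with the outcome: 832 − 413 = 419
statin-arm patients without the outcome: 4519 − 419 = 4100
placebo-arm patients without the outcome: 2254 − 413 = 1841
odds, statin-arm patients = 419/4100 = 0.1022
odds, placebo-arm patients = 413/1841 = 0.2243
OR = 0.1022 / 0.2243 = 0.46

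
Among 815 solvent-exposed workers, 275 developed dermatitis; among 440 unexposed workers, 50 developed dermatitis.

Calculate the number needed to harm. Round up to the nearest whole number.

5

risk, solvent-exposed workers = 275/815 = 0.337423
risk, unexposed workers = 50/440 = 0.113636
absolute risk difference = 0.223787
1 / 0.223787 = 4.469 → round up → 5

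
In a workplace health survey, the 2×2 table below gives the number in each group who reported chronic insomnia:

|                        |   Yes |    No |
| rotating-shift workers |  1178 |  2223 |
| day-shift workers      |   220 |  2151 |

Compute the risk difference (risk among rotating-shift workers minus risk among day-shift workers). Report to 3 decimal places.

risk, rotating-shift workers = 1178/3401 = 0.3464
risk, day-shift workers = 220/2371 = 0.0928
risk difference = 0.3464 − 0.0928 = 0.254

0.254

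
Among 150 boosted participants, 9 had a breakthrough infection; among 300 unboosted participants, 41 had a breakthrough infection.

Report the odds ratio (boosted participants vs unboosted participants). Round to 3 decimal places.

0.403

odds, boosted participants = 9/141 = 0.0638
odds, unboosted participants = 41/259 = 0.1583
OR = 0.0638 / 0.1583 = 0.403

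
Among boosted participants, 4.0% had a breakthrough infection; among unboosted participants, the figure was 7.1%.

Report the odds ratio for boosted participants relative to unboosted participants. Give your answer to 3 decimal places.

OR ≈ 0.545

odds, boosted participants = 0.04000/0.96000 = 0.04167
odds, unboosted participants = 0.07100/0.92900 = 0.07643
OR = 0.04167 / 0.07643 = 0.545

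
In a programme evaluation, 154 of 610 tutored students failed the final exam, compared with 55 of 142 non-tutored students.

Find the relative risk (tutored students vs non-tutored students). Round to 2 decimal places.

0.65

risk, tutored students = 154/610 = 0.2525
risk, non-tutored students = 55/142 = 0.3873
RR = 0.2525 / 0.3873 = 0.65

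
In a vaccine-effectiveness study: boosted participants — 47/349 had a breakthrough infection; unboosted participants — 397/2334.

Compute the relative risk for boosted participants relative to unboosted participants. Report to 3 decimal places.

RR = 0.792

risk, boosted participants = 47/349 = 0.1347
risk, unboosted participants = 397/2334 = 0.1701
RR = 0.1347 / 0.1701 = 0.792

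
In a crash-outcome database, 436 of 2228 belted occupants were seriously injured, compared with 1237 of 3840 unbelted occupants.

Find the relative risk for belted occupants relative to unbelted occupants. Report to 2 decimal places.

risk, belted occupants = 436/2228 = 0.1957
risk, unbelted occupants = 1237/3840 = 0.3221
RR = 0.1957 / 0.3221 = 0.61

RR: 0.61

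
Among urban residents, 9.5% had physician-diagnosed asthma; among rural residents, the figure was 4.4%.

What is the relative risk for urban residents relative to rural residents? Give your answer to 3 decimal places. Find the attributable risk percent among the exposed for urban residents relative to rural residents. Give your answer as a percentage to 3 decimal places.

RR = 2.159; AR% = 53.684%

RR = 0.09500 / 0.04400 = 2.159
AR% = (0.09500 − 0.04400) / 0.09500 = 0.5368 → 53.684%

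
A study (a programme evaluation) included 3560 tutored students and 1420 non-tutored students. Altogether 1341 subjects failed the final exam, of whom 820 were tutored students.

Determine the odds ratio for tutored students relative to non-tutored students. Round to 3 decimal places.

OR: 0.516

tutored students without the outcome: 3560 − 820 = 2740
non-tutored students with the outcome: 1341 − 820 = 521
non-tutored students without the outcome: 1420 − 521 = 899
OR = (820 × 899) / (2740 × 521) = 737180/1427540 ≈ 0.516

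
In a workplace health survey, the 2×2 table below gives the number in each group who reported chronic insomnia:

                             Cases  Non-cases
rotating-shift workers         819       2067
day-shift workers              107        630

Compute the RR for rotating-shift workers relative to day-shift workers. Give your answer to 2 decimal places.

1.95

risk, rotating-shift workers = 819/2886 = 0.2838
risk, day-shift workers = 107/737 = 0.1452
RR = 0.2838 / 0.1452 = 1.95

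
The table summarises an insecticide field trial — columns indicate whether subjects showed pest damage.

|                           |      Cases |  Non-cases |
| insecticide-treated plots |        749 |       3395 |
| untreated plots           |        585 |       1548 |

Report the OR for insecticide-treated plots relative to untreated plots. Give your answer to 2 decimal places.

OR ≈ 0.58

odds, insecticide-treated plots = 749/3395 = 0.2206
odds, untreated plots = 585/1548 = 0.3779
OR = 0.2206 / 0.3779 = 0.58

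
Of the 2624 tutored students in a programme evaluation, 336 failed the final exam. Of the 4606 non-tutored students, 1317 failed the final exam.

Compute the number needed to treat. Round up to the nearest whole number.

risk, tutored students = 336/2624 = 0.128049
risk, non-tutored students = 1317/4606 = 0.285931
absolute risk difference = 0.157883
1 / 0.157883 = 6.334 → round up → 7

7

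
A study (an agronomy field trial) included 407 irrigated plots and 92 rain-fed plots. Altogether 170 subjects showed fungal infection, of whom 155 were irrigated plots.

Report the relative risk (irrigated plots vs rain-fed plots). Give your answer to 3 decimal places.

irrigated plots without the outcome: 407 − 155 = 252
rain-fed plots with the outcome: 170 − 155 = 15
rain-fed plots without the outcome: 92 − 15 = 77
risk, irrigated plots = 155/407 = 0.3808
risk, rain-fed plots = 15/92 = 0.1630
RR = 0.3808 / 0.1630 = 2.336

RR = 2.336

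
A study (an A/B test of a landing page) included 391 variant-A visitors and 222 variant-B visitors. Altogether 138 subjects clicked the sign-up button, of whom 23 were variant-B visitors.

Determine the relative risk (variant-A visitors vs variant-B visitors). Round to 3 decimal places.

variant-A visitors with the outcome: 138 − 23 = 115
variant-A visitors without the outcome: 391 − 115 = 276
variant-B visitors without the outcome: 222 − 23 = 199
risk, variant-A visitors = 115/391 = 0.2941
risk, variant-B visitors = 23/222 = 0.1036
RR = 0.2941 / 0.1036 = 2.839

RR ≈ 2.839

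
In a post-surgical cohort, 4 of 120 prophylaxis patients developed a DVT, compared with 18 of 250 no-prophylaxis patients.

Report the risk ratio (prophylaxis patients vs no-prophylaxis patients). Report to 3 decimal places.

risk, prophylaxis patients = 4/120 = 0.03333
risk, no-prophylaxis patients = 18/250 = 0.07200
RR = 0.03333 / 0.07200 = 0.463

0.463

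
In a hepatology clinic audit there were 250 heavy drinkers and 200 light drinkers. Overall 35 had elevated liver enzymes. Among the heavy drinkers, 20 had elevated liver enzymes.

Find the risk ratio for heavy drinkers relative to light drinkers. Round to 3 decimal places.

heavy drinkers without the outcome: 250 − 20 = 230
light drinkers with the outcome: 35 − 20 = 15
light drinkers without the outcome: 200 − 15 = 185
risk, heavy drinkers = 20/250 = 0.0800
risk, light drinkers = 15/200 = 0.0750
RR = 0.0800 / 0.0750 = 1.067

1.067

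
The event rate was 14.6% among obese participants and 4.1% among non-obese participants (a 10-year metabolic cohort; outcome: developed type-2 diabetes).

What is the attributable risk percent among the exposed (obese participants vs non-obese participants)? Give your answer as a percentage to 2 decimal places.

AR% = (0.14600 − 0.04100) / 0.14600 = 0.7192 → 71.92%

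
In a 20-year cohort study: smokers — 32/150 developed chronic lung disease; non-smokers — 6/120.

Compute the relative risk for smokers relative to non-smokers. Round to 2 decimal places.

4.27

risk, smokers = 32/150 = 0.2133
risk, non-smokers = 6/120 = 0.0500
RR = 0.2133 / 0.0500 = 4.27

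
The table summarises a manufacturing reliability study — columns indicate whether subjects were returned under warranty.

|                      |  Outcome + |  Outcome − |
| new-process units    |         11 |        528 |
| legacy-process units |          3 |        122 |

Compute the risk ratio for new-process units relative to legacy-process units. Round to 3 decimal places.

0.850

risk, new-process units = 11/539 = 0.02041
risk, legacy-process units = 3/125 = 0.02400
RR = 0.02041 / 0.02400 = 0.850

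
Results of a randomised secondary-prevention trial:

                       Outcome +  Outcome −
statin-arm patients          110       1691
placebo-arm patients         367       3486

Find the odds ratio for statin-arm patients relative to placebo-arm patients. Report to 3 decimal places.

odds, statin-arm patients = 110/1691 = 0.0651
odds, placebo-arm patients = 367/3486 = 0.1053
OR = 0.0651 / 0.1053 = 0.618

OR ≈ 0.618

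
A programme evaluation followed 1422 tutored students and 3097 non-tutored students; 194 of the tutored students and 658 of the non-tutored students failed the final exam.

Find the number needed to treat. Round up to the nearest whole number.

NNT = 14

risk, tutored students = 194/1422 = 0.136428
risk, non-tutored students = 658/3097 = 0.212464
absolute risk difference = 0.076036
1 / 0.076036 = 13.152 → round up → 14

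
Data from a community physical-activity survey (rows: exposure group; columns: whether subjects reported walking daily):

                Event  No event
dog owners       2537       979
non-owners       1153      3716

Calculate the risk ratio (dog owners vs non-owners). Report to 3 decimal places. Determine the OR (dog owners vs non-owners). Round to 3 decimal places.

RR = 3.047; OR = 8.352

risk, dog owners = 2537/3516 = 0.7216
risk, non-owners = 1153/4869 = 0.2368
RR = 0.7216 / 0.2368 = 3.047
OR = (2537 × 3716) / (979 × 1153) = 9427492/1128787 ≈ 8.352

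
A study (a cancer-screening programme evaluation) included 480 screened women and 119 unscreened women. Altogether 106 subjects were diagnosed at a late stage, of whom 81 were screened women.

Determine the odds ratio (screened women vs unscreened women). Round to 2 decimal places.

screened women without the outcome: 480 − 81 = 399
unscreened women with the outcome: 106 − 81 = 25
unscreened women without the outcome: 119 − 25 = 94
odds, screened women = 81/399 = 0.2030
odds, unscreened women = 25/94 = 0.2660
OR = 0.2030 / 0.2660 = 0.76

0.76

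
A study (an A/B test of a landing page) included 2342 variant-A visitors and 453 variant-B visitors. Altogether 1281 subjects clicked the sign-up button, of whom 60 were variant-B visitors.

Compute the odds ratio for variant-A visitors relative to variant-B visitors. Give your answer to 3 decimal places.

variant-A visitors with the outcome: 1281 − 60 = 1221
variant-A visitors without the outcome: 2342 − 1221 = 1121
variant-B visitors without the outcome: 453 − 60 = 393
OR = (1221 × 393) / (1121 × 60) = 479853/67260 ≈ 7.134

OR ≈ 7.134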